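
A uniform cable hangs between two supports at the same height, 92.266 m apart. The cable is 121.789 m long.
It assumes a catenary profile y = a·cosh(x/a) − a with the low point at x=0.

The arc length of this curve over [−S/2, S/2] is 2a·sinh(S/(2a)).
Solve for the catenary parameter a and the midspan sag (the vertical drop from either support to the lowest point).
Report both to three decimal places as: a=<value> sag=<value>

a=34.788 sag=35.343

seed: a₀ = √(S³/(24(L−S))) = √(92.266³/(24·29.523)) = 33.294820
iter 1: u=1.385591  f(a)=+2.967e+00  f'(a)=-2.138e+00  a ← 33.294820 − (+2.967e+00/-2.138e+00) = 34.682534
iter 2: u=1.330151  f(a)=+1.956e-01  f'(a)=-1.865e+00  a ← 34.682534 − (+1.956e-01/-1.865e+00) = 34.787422
iter 3: u=1.326140  f(a)=+9.825e-04  f'(a)=-1.846e+00  a ← 34.787422 − (+9.825e-04/-1.846e+00) = 34.787954
iter 4: u=1.326120  f(a)=+2.507e-08  f'(a)=-1.846e+00  a ← 34.787954 − (+2.507e-08/-1.846e+00) = 34.787954
iter 5: u=1.326120  f(a)=-1.421e-14  f'(a)=-1.846e+00  a ← 34.787954 − (-1.421e-14/-1.846e+00) = 34.787954
converged: |Δa| < 1e-12 after 5 iterations
sag = a·(cosh(S/(2a)) − 1) = 34.787954·(cosh(1.326120) − 1) = 35.342937
T_max/T_min = cosh(S/(2a)) = 2.015953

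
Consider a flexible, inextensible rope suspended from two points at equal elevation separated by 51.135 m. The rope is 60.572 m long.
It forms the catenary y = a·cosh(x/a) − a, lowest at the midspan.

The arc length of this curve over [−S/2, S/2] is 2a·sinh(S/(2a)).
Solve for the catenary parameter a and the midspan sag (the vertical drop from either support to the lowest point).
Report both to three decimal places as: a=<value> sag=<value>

a=24.943 sag=14.292

seed: a₀ = √(S³/(24(L−S))) = √(51.135³/(24·9.437)) = 24.297120
iter 1: u=1.052285  f(a)=+5.365e-01  f'(a)=-8.663e-01  a ← 24.297120 − (+5.365e-01/-8.663e-01) = 24.916395
iter 2: u=1.026132  f(a)=+2.119e-02  f'(a)=-7.991e-01  a ← 24.916395 − (+2.119e-02/-7.991e-01) = 24.942919
iter 3: u=1.025040  f(a)=+3.610e-05  f'(a)=-7.963e-01  a ← 24.942919 − (+3.610e-05/-7.963e-01) = 24.942965
iter 4: u=1.025039  f(a)=+1.051e-10  f'(a)=-7.963e-01  a ← 24.942965 − (+1.051e-10/-7.963e-01) = 24.942965
iter 5: u=1.025039  f(a)=-7.105e-15  f'(a)=-7.963e-01  a ← 24.942965 − (-7.105e-15/-7.963e-01) = 24.942965
converged: |Δa| < 1e-12 after 5 iterations
sag = a·(cosh(S/(2a)) − 1) = 24.942965·(cosh(1.025039) − 1) = 14.292138
T_max/T_min = cosh(S/(2a)) = 1.572993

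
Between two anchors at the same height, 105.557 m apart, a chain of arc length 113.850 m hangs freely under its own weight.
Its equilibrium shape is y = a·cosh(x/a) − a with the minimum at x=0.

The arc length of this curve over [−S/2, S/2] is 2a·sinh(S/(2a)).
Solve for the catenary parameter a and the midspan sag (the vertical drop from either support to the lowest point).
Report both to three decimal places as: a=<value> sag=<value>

a=77.762 sag=18.609

seed: a₀ = √(S³/(24(L−S))) = √(105.557³/(24·8.293)) = 76.872164
iter 1: u=0.686575  f(a)=+1.977e-01  f'(a)=-2.261e-01  a ← 76.872164 − (+1.977e-01/-2.261e-01) = 77.746398
iter 2: u=0.678855  f(a)=+3.423e-03  f'(a)=-2.183e-01  a ← 77.746398 − (+3.423e-03/-2.183e-01) = 77.762074
iter 3: u=0.678718  f(a)=+1.066e-06  f'(a)=-2.182e-01  a ← 77.762074 − (+1.066e-06/-2.182e-01) = 77.762079
iter 4: u=0.678718  f(a)=+8.527e-14  f'(a)=-2.182e-01  a ← 77.762079 − (+8.527e-14/-2.182e-01) = 77.762079
converged: |Δa| < 1e-12 after 4 iterations
sag = a·(cosh(S/(2a)) − 1) = 77.762079·(cosh(0.678718) − 1) = 18.609061
T_max/T_min = cosh(S/(2a)) = 1.239308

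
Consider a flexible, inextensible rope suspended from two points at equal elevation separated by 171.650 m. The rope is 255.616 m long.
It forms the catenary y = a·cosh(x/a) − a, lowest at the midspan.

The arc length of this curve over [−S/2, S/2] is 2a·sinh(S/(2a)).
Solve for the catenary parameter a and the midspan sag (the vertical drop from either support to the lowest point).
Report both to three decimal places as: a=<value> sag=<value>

a=53.424 sag=85.100

seed: a₀ = √(S³/(24(L−S))) = √(171.650³/(24·83.966)) = 50.096612
iter 1: u=1.713190  f(a)=+1.322e+01  f'(a)=-4.445e+00  a ← 50.096612 − (+1.322e+01/-4.445e+00) = 53.070597
iter 2: u=1.617186  f(a)=+1.269e+00  f'(a)=-3.629e+00  a ← 53.070597 − (+1.269e+00/-3.629e+00) = 53.420142
iter 3: u=1.606604  f(a)=+1.442e-02  f'(a)=-3.547e+00  a ← 53.420142 − (+1.442e-02/-3.547e+00) = 53.424207
iter 4: u=1.606481  f(a)=+1.911e-06  f'(a)=-3.546e+00  a ← 53.424207 − (+1.911e-06/-3.546e+00) = 53.424208
iter 5: u=1.606481  f(a)=+2.842e-14  f'(a)=-3.546e+00  a ← 53.424208 − (+2.842e-14/-3.546e+00) = 53.424208
converged: |Δa| < 1e-12 after 5 iterations
sag = a·(cosh(S/(2a)) − 1) = 53.424208·(cosh(1.606481) − 1) = 85.100270
T_max/T_min = cosh(S/(2a)) = 2.592916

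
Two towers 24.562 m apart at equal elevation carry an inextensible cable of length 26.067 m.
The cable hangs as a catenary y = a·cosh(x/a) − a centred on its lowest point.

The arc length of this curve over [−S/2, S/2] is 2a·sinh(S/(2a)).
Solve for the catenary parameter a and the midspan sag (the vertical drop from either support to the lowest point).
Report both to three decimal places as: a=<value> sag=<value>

a=20.438 sag=3.802

seed: a₀ = √(S³/(24(L−S))) = √(24.562³/(24·1.505)) = 20.254509
iter 1: u=0.606334  f(a)=+2.791e-02  f'(a)=-1.541e-01  a ← 20.254509 − (+2.791e-02/-1.541e-01) = 20.435562
iter 2: u=0.600962  f(a)=+3.786e-04  f'(a)=-1.500e-01  a ← 20.435562 − (+3.786e-04/-1.500e-01) = 20.438087
iter 3: u=0.600888  f(a)=+7.182e-08  f'(a)=-1.499e-01  a ← 20.438087 − (+7.182e-08/-1.499e-01) = 20.438087
iter 4: u=0.600888  f(a)=+3.553e-15  f'(a)=-1.499e-01  a ← 20.438087 − (+3.553e-15/-1.499e-01) = 20.438087
converged: |Δa| < 1e-12 after 4 iterations
sag = a·(cosh(S/(2a)) − 1) = 20.438087·(cosh(0.600888) − 1) = 3.802118
T_max/T_min = cosh(S/(2a)) = 1.186031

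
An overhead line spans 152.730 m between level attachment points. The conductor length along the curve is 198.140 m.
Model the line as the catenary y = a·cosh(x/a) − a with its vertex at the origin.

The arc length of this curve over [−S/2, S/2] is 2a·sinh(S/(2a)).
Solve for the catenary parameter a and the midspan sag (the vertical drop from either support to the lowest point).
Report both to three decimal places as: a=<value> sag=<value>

seed: a₀ = √(S³/(24(L−S))) = √(152.730³/(24·45.410)) = 57.174866
iter 1: u=1.335639  f(a)=+4.227e+00  f'(a)=-1.890e+00  a ← 57.174866 − (+4.227e+00/-1.890e+00) = 59.410680
iter 2: u=1.285375  f(a)=+2.606e-01  f'(a)=-1.664e+00  a ← 59.410680 − (+2.606e-01/-1.664e+00) = 59.567284
iter 3: u=1.281996  f(a)=+1.134e-03  f'(a)=-1.649e+00  a ← 59.567284 − (+1.134e-03/-1.649e+00) = 59.567972
iter 4: u=1.281981  f(a)=+2.170e-08  f'(a)=-1.649e+00  a ← 59.567972 − (+2.170e-08/-1.649e+00) = 59.567972
iter 5: u=1.281981  f(a)=+0.000e+00  f'(a)=-1.649e+00  a ← 59.567972 − (+0.000e+00/-1.649e+00) = 59.567972
converged: |Δa| < 1e-12 after 5 iterations
sag = a·(cosh(S/(2a)) − 1) = 59.567972·(cosh(1.281981) − 1) = 56.031371
T_max/T_min = cosh(S/(2a)) = 1.940629

a=59.568 sag=56.031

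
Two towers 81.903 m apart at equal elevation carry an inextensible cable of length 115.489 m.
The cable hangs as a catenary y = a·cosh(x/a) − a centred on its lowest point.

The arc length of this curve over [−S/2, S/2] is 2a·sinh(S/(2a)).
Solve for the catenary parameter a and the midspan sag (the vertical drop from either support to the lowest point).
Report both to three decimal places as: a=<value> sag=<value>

a=27.582 sag=36.411

seed: a₀ = √(S³/(24(L−S))) = √(81.903³/(24·33.586)) = 26.107480
iter 1: u=1.568573  f(a)=+4.382e+00  f'(a)=-3.264e+00  a ← 26.107480 − (+4.382e+00/-3.264e+00) = 27.450021
iter 2: u=1.491857  f(a)=+3.607e-01  f'(a)=-2.747e+00  a ← 27.450021 − (+3.607e-01/-2.747e+00) = 27.581334
iter 3: u=1.484754  f(a)=+2.928e-03  f'(a)=-2.703e+00  a ← 27.581334 − (+2.928e-03/-2.703e+00) = 27.582418
iter 4: u=1.484696  f(a)=+1.965e-07  f'(a)=-2.702e+00  a ← 27.582418 − (+1.965e-07/-2.702e+00) = 27.582418
iter 5: u=1.484696  f(a)=+1.421e-14  f'(a)=-2.702e+00  a ← 27.582418 − (+1.421e-14/-2.702e+00) = 27.582418
converged: |Δa| < 1e-12 after 5 iterations
sag = a·(cosh(S/(2a)) − 1) = 27.582418·(cosh(1.484696) − 1) = 36.411465
T_max/T_min = cosh(S/(2a)) = 2.320097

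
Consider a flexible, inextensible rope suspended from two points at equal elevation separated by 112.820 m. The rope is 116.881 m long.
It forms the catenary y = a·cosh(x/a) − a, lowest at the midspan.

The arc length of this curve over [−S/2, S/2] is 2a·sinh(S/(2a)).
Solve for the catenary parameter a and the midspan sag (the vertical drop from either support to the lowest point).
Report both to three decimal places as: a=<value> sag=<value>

a=122.033 sag=13.272

seed: a₀ = √(S³/(24(L−S))) = √(112.820³/(24·4.061)) = 121.382765
iter 1: u=0.464728  f(a)=+4.408e-02  f'(a)=-6.837e-02  a ← 121.382765 − (+4.408e-02/-6.837e-02) = 122.027496
iter 2: u=0.462273  f(a)=+3.537e-04  f'(a)=-6.728e-02  a ← 122.027496 − (+3.537e-04/-6.728e-02) = 122.032753
iter 3: u=0.462253  f(a)=+2.318e-08  f'(a)=-6.727e-02  a ← 122.032753 − (+2.318e-08/-6.727e-02) = 122.032754
iter 4: u=0.462253  f(a)=+0.000e+00  f'(a)=-6.727e-02  a ← 122.032754 − (+0.000e+00/-6.727e-02) = 122.032754
converged: |Δa| < 1e-12 after 4 iterations
sag = a·(cosh(S/(2a)) − 1) = 122.032754·(cosh(0.462253) − 1) = 13.271662
T_max/T_min = cosh(S/(2a)) = 1.108755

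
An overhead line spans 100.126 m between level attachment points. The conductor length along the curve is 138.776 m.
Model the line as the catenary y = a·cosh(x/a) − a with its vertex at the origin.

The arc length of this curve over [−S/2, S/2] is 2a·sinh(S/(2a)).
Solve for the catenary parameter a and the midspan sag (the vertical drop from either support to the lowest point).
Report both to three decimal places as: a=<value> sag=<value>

seed: a₀ = √(S³/(24(L−S))) = √(100.126³/(24·38.650)) = 32.895760
iter 1: u=1.521868  f(a)=+4.731e+00  f'(a)=-2.941e+00  a ← 32.895760 − (+4.731e+00/-2.941e+00) = 34.504264
iter 2: u=1.450922  f(a)=+3.691e-01  f'(a)=-2.498e+00  a ← 34.504264 − (+3.691e-01/-2.498e+00) = 34.652000
iter 3: u=1.444736  f(a)=+2.667e-03  f'(a)=-2.462e+00  a ← 34.652000 − (+2.667e-03/-2.462e+00) = 34.653083
iter 4: u=1.444691  f(a)=+1.415e-07  f'(a)=-2.462e+00  a ← 34.653083 − (+1.415e-07/-2.462e+00) = 34.653083
iter 5: u=1.444691  f(a)=+0.000e+00  f'(a)=-2.462e+00  a ← 34.653083 − (+0.000e+00/-2.462e+00) = 34.653083
converged: |Δa| < 1e-12 after 5 iterations
sag = a·(cosh(S/(2a)) − 1) = 34.653083·(cosh(1.444691) − 1) = 42.906769
T_max/T_min = cosh(S/(2a)) = 2.238180

a=34.653 sag=42.907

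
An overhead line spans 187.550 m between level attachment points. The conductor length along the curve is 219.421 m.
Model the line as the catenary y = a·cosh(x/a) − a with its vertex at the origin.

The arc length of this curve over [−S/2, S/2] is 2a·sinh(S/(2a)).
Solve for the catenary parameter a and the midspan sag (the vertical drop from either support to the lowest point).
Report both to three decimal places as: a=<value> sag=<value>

seed: a₀ = √(S³/(24(L−S))) = √(187.550³/(24·31.871)) = 92.869292
iter 1: u=1.009752  f(a)=+1.665e+00  f'(a)=-7.589e-01  a ← 92.869292 − (+1.665e+00/-7.589e-01) = 95.062863
iter 2: u=0.986453  f(a)=+6.081e-02  f'(a)=-7.044e-01  a ← 95.062863 − (+6.081e-02/-7.044e-01) = 95.149190
iter 3: u=0.985558  f(a)=+8.795e-05  f'(a)=-7.024e-01  a ← 95.149190 − (+8.795e-05/-7.024e-01) = 95.149316
iter 4: u=0.985556  f(a)=+1.845e-10  f'(a)=-7.024e-01  a ← 95.149316 − (+1.845e-10/-7.024e-01) = 95.149316
iter 5: u=0.985556  f(a)=+5.684e-14  f'(a)=-7.024e-01  a ← 95.149316 − (+5.684e-14/-7.024e-01) = 95.149316
converged: |Δa| < 1e-12 after 5 iterations
sag = a·(cosh(S/(2a)) − 1) = 95.149316·(cosh(0.985556) − 1) = 50.073913
T_max/T_min = cosh(S/(2a)) = 1.526267

a=95.149 sag=50.074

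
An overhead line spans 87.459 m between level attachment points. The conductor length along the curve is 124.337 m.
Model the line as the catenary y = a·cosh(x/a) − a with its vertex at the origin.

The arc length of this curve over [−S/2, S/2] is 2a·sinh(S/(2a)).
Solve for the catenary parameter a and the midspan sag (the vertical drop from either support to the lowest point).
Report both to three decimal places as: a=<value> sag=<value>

a=29.086 sag=39.550

seed: a₀ = √(S³/(24(L−S))) = √(87.459³/(24·36.878)) = 27.492704
iter 1: u=1.590586  f(a)=+4.956e+00  f'(a)=-3.426e+00  a ← 27.492704 − (+4.956e+00/-3.426e+00) = 28.939424
iter 2: u=1.511070  f(a)=+4.181e-01  f'(a)=-2.870e+00  a ← 28.939424 − (+4.181e-01/-2.870e+00) = 29.085092
iter 3: u=1.503502  f(a)=+3.581e-03  f'(a)=-2.821e+00  a ← 29.085092 − (+3.581e-03/-2.821e+00) = 29.086361
iter 4: u=1.503437  f(a)=+2.676e-07  f'(a)=-2.821e+00  a ← 29.086361 − (+2.676e-07/-2.821e+00) = 29.086361
iter 5: u=1.503437  f(a)=+0.000e+00  f'(a)=-2.821e+00  a ← 29.086361 − (+0.000e+00/-2.821e+00) = 29.086361
converged: |Δa| < 1e-12 after 5 iterations
sag = a·(cosh(S/(2a)) − 1) = 29.086361·(cosh(1.503437) − 1) = 39.549918
T_max/T_min = cosh(S/(2a)) = 2.359741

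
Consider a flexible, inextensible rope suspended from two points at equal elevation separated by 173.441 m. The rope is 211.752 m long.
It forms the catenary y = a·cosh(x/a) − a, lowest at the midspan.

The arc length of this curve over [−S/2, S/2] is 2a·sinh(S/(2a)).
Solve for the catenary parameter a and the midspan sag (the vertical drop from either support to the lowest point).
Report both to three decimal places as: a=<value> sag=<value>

a=77.707 sag=53.625

seed: a₀ = √(S³/(24(L−S))) = √(173.441³/(24·38.311)) = 75.328668
iter 1: u=1.151228  f(a)=+2.620e+00  f'(a)=-1.159e+00  a ← 75.328668 − (+2.620e+00/-1.159e+00) = 77.590467
iter 2: u=1.117670  f(a)=+1.226e-01  f'(a)=-1.052e+00  a ← 77.590467 − (+1.226e-01/-1.052e+00) = 77.707013
iter 3: u=1.115993  f(a)=+2.979e-04  f'(a)=-1.047e+00  a ← 77.707013 − (+2.979e-04/-1.047e+00) = 77.707297
iter 4: u=1.115989  f(a)=+1.767e-09  f'(a)=-1.047e+00  a ← 77.707297 − (+1.767e-09/-1.047e+00) = 77.707297
iter 5: u=1.115989  f(a)=-2.842e-14  f'(a)=-1.047e+00  a ← 77.707297 − (-2.842e-14/-1.047e+00) = 77.707297
converged: |Δa| < 1e-12 after 5 iterations
sag = a·(cosh(S/(2a)) − 1) = 77.707297·(cosh(1.115989) − 1) = 53.624921
T_max/T_min = cosh(S/(2a)) = 1.690089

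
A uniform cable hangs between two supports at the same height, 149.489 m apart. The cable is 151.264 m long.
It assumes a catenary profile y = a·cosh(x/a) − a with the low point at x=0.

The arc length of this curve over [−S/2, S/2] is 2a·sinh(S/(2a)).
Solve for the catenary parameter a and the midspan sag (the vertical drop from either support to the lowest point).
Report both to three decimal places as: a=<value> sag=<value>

a=280.530 sag=10.017

seed: a₀ = √(S³/(24(L−S))) = √(149.489³/(24·1.775)) = 280.032898
iter 1: u=0.266913  f(a)=+6.334e-03  f'(a)=-1.277e-02  a ← 280.032898 − (+6.334e-03/-1.277e-02) = 280.528960
iter 2: u=0.266441  f(a)=+1.687e-05  f'(a)=-1.270e-02  a ← 280.528960 − (+1.687e-05/-1.270e-02) = 280.530288
iter 3: u=0.266440  f(a)=+1.203e-10  f'(a)=-1.270e-02  a ← 280.530288 − (+1.203e-10/-1.270e-02) = 280.530288
iter 4: u=0.266440  f(a)=+0.000e+00  f'(a)=-1.270e-02  a ← 280.530288 − (+0.000e+00/-1.270e-02) = 280.530288
converged: |Δa| < 1e-12 after 4 iterations
sag = a·(cosh(S/(2a)) − 1) = 280.530288·(cosh(0.266440) − 1) = 10.016510
T_max/T_min = cosh(S/(2a)) = 1.035706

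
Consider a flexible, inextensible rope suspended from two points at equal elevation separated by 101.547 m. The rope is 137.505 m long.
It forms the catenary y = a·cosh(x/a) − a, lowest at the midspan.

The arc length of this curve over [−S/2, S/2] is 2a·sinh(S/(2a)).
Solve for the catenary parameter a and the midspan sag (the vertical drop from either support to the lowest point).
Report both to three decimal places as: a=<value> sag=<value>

a=36.551 sag=41.314

seed: a₀ = √(S³/(24(L−S))) = √(101.547³/(24·35.958)) = 34.833512
iter 1: u=1.457605  f(a)=+4.019e+00  f'(a)=-2.538e+00  a ← 34.833512 − (+4.019e+00/-2.538e+00) = 36.417104
iter 2: u=1.394221  f(a)=+2.903e-01  f'(a)=-2.183e+00  a ← 36.417104 − (+2.903e-01/-2.183e+00) = 36.550074
iter 3: u=1.389149  f(a)=+1.776e-03  f'(a)=-2.157e+00  a ← 36.550074 − (+1.776e-03/-2.157e+00) = 36.550897
iter 4: u=1.389118  f(a)=+6.732e-08  f'(a)=-2.156e+00  a ← 36.550897 − (+6.732e-08/-2.156e+00) = 36.550897
iter 5: u=1.389118  f(a)=+0.000e+00  f'(a)=-2.156e+00  a ← 36.550897 − (+0.000e+00/-2.156e+00) = 36.550897
converged: |Δa| < 1e-12 after 5 iterations
sag = a·(cosh(S/(2a)) − 1) = 36.550897·(cosh(1.389118) − 1) = 41.313564
T_max/T_min = cosh(S/(2a)) = 2.130302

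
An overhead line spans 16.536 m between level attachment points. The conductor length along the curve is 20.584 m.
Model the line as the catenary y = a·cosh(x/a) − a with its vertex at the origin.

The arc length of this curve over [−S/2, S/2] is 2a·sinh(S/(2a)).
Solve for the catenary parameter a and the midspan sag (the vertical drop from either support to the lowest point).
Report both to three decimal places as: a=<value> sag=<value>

a=7.060 sag=5.421

seed: a₀ = √(S³/(24(L−S))) = √(16.536³/(24·4.048)) = 6.822127
iter 1: u=1.211939  f(a)=+3.079e-01  f'(a)=-1.370e+00  a ← 6.822127 − (+3.079e-01/-1.370e+00) = 7.046798
iter 2: u=1.173299  f(a)=+1.586e-02  f'(a)=-1.233e+00  a ← 7.046798 − (+1.586e-02/-1.233e+00) = 7.059670
iter 3: u=1.171160  f(a)=+4.718e-05  f'(a)=-1.225e+00  a ← 7.059670 − (+4.718e-05/-1.225e+00) = 7.059708
iter 4: u=1.171153  f(a)=+4.200e-10  f'(a)=-1.225e+00  a ← 7.059708 − (+4.200e-10/-1.225e+00) = 7.059708
iter 5: u=1.171153  f(a)=+0.000e+00  f'(a)=-1.225e+00  a ← 7.059708 − (+0.000e+00/-1.225e+00) = 7.059708
converged: |Δa| < 1e-12 after 5 iterations
sag = a·(cosh(S/(2a)) − 1) = 7.059708·(cosh(1.171153) − 1) = 5.420867
T_max/T_min = cosh(S/(2a)) = 1.767860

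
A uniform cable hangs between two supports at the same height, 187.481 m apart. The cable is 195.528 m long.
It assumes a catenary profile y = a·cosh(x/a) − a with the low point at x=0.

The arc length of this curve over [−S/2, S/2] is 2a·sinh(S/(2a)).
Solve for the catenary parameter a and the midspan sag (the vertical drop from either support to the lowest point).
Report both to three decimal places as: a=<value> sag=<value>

a=185.897 sag=24.140

seed: a₀ = √(S³/(24(L−S))) = √(187.481³/(24·8.047)) = 184.719724
iter 1: u=0.507474  f(a)=+1.043e-01  f'(a)=-8.939e-02  a ← 184.719724 − (+1.043e-01/-8.939e-02) = 185.886002
iter 2: u=0.504290  f(a)=+9.956e-04  f'(a)=-8.769e-02  a ← 185.886002 − (+9.956e-04/-8.769e-02) = 185.897355
iter 3: u=0.504259  f(a)=+9.275e-08  f'(a)=-8.767e-02  a ← 185.897355 − (+9.275e-08/-8.767e-02) = 185.897356
iter 4: u=0.504259  f(a)=+0.000e+00  f'(a)=-8.767e-02  a ← 185.897356 − (+0.000e+00/-8.767e-02) = 185.897356
converged: |Δa| < 1e-12 after 4 iterations
sag = a·(cosh(S/(2a)) − 1) = 185.897356·(cosh(0.504259) − 1) = 24.139847
T_max/T_min = cosh(S/(2a)) = 1.129856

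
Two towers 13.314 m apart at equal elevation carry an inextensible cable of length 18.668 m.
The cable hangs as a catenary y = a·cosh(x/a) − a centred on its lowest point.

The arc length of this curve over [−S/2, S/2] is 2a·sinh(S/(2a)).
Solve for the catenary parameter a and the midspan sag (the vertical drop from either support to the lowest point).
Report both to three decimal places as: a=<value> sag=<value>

a=4.523 sag=5.849

seed: a₀ = √(S³/(24(L−S))) = √(13.314³/(24·5.354)) = 4.285663
iter 1: u=1.553319  f(a)=+6.843e-01  f'(a)=-3.156e+00  a ← 4.285663 − (+6.843e-01/-3.156e+00) = 4.502500
iter 2: u=1.478512  f(a)=+5.536e-02  f'(a)=-2.664e+00  a ← 4.502500 − (+5.536e-02/-2.664e+00) = 4.523282
iter 3: u=1.471719  f(a)=+4.329e-04  f'(a)=-2.622e+00  a ← 4.523282 − (+4.329e-04/-2.622e+00) = 4.523447
iter 4: u=1.471665  f(a)=+2.692e-08  f'(a)=-2.622e+00  a ← 4.523447 − (+2.692e-08/-2.622e+00) = 4.523447
iter 5: u=1.471665  f(a)=-3.553e-15  f'(a)=-2.622e+00  a ← 4.523447 − (-3.553e-15/-2.622e+00) = 4.523447
converged: |Δa| < 1e-12 after 5 iterations
sag = a·(cosh(S/(2a)) − 1) = 4.523447·(cosh(1.471665) − 1) = 5.848878
T_max/T_min = cosh(S/(2a)) = 2.293014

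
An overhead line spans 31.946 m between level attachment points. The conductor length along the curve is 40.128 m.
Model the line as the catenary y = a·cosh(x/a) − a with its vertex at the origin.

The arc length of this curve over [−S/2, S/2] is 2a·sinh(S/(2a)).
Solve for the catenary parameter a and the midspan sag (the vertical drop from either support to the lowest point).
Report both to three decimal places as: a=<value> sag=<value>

seed: a₀ = √(S³/(24(L−S))) = √(31.946³/(24·8.182)) = 12.885147
iter 1: u=1.239644  f(a)=+6.522e-01  f'(a)=-1.476e+00  a ← 12.885147 − (+6.522e-01/-1.476e+00) = 13.326946
iter 2: u=1.198549  f(a)=+3.504e-02  f'(a)=-1.321e+00  a ← 13.326946 − (+3.504e-02/-1.321e+00) = 13.353466
iter 3: u=1.196169  f(a)=+1.139e-04  f'(a)=-1.313e+00  a ← 13.353466 − (+1.139e-04/-1.313e+00) = 13.353553
iter 4: u=1.196161  f(a)=+1.212e-09  f'(a)=-1.313e+00  a ← 13.353553 − (+1.212e-09/-1.313e+00) = 13.353553
iter 5: u=1.196161  f(a)=+1.421e-14  f'(a)=-1.313e+00  a ← 13.353553 − (+1.421e-14/-1.313e+00) = 13.353553
converged: |Δa| < 1e-12 after 5 iterations
sag = a·(cosh(S/(2a)) − 1) = 13.353553·(cosh(1.196161) − 1) = 10.747930
T_max/T_min = cosh(S/(2a)) = 1.804874

a=13.354 sag=10.748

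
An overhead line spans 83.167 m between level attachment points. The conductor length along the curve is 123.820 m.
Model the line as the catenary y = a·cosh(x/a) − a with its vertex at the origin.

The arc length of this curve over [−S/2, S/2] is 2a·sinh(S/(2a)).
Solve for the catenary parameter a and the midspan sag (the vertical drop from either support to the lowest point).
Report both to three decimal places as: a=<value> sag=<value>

seed: a₀ = √(S³/(24(L−S))) = √(83.167³/(24·40.653)) = 24.281451
iter 1: u=1.712562  f(a)=+6.395e+00  f'(a)=-4.439e+00  a ← 24.281451 − (+6.395e+00/-4.439e+00) = 25.722075
iter 2: u=1.616646  f(a)=+6.133e-01  f'(a)=-3.625e+00  a ← 25.722075 − (+6.133e-01/-3.625e+00) = 25.891269
iter 3: u=1.606082  f(a)=+6.963e-03  f'(a)=-3.543e+00  a ← 25.891269 − (+6.963e-03/-3.543e+00) = 25.893234
iter 4: u=1.605960  f(a)=+9.199e-07  f'(a)=-3.542e+00  a ← 25.893234 − (+9.199e-07/-3.542e+00) = 25.893234
iter 5: u=1.605960  f(a)=+0.000e+00  f'(a)=-3.542e+00  a ← 25.893234 − (+0.000e+00/-3.542e+00) = 25.893234
converged: |Δa| < 1e-12 after 5 iterations
sag = a·(cosh(S/(2a)) − 1) = 25.893234·(cosh(1.605960) − 1) = 41.213455
T_max/T_min = cosh(S/(2a)) = 2.591669

a=25.893 sag=41.213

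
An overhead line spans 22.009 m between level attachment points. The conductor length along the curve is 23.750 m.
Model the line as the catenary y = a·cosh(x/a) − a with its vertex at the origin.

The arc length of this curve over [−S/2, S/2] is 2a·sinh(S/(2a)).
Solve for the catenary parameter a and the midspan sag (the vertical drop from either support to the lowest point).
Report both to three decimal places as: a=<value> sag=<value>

a=16.159 sag=3.894

seed: a₀ = √(S³/(24(L−S))) = √(22.009³/(24·1.741)) = 15.973330
iter 1: u=0.688930  f(a)=+4.179e-02  f'(a)=-2.285e-01  a ← 15.973330 − (+4.179e-02/-2.285e-01) = 16.156192
iter 2: u=0.681132  f(a)=+7.284e-04  f'(a)=-2.206e-01  a ← 16.156192 − (+7.284e-04/-2.206e-01) = 16.159493
iter 3: u=0.680993  f(a)=+2.300e-07  f'(a)=-2.205e-01  a ← 16.159493 − (+2.300e-07/-2.205e-01) = 16.159494
iter 4: u=0.680993  f(a)=+2.487e-14  f'(a)=-2.205e-01  a ← 16.159494 − (+2.487e-14/-2.205e-01) = 16.159494
converged: |Δa| < 1e-12 after 4 iterations
sag = a·(cosh(S/(2a)) − 1) = 16.159494·(cosh(0.680993) − 1) = 3.894056
T_max/T_min = cosh(S/(2a)) = 1.240976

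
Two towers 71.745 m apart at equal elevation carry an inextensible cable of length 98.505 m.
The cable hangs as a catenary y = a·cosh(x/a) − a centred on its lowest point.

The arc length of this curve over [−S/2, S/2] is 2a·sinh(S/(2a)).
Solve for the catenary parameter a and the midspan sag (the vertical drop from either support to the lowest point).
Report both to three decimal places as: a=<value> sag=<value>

a=25.220 sag=30.114

seed: a₀ = √(S³/(24(L−S))) = √(71.745³/(24·26.760)) = 23.979426
iter 1: u=1.495970  f(a)=+3.159e+00  f'(a)=-2.773e+00  a ← 23.979426 − (+3.159e+00/-2.773e+00) = 25.118603
iter 2: u=1.428125  f(a)=+2.391e-01  f'(a)=-2.368e+00  a ← 25.118603 − (+2.391e-01/-2.368e+00) = 25.219563
iter 3: u=1.422408  f(a)=+1.617e-03  f'(a)=-2.336e+00  a ← 25.219563 − (+1.617e-03/-2.336e+00) = 25.220256
iter 4: u=1.422369  f(a)=+7.506e-08  f'(a)=-2.336e+00  a ← 25.220256 − (+7.506e-08/-2.336e+00) = 25.220256
iter 5: u=1.422369  f(a)=+0.000e+00  f'(a)=-2.336e+00  a ← 25.220256 − (+0.000e+00/-2.336e+00) = 25.220256
converged: |Δa| < 1e-12 after 5 iterations
sag = a·(cosh(S/(2a)) − 1) = 25.220256·(cosh(1.422369) − 1) = 30.113911
T_max/T_min = cosh(S/(2a)) = 2.194037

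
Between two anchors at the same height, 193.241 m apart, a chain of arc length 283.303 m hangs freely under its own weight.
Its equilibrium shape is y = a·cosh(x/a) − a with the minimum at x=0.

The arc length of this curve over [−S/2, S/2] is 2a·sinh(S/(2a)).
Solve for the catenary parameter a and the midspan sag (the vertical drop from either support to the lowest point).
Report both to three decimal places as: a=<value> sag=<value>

a=61.451 sag=92.955

seed: a₀ = √(S³/(24(L−S))) = √(193.241³/(24·90.062)) = 57.779330
iter 1: u=1.672233  f(a)=+1.346e+01  f'(a)=-4.081e+00  a ← 57.779330 − (+1.346e+01/-4.081e+00) = 61.078615
iter 2: u=1.581904  f(a)=+1.239e+00  f'(a)=-3.361e+00  a ← 61.078615 − (+1.239e+00/-3.361e+00) = 61.447325
iter 3: u=1.572412  f(a)=+1.285e-02  f'(a)=-3.292e+00  a ← 61.447325 − (+1.285e-02/-3.292e+00) = 61.451229
iter 4: u=1.572312  f(a)=+1.414e-06  f'(a)=-3.291e+00  a ← 61.451229 − (+1.414e-06/-3.291e+00) = 61.451230
iter 5: u=1.572312  f(a)=+5.684e-14  f'(a)=-3.291e+00  a ← 61.451230 − (+5.684e-14/-3.291e+00) = 61.451230
converged: |Δa| < 1e-12 after 5 iterations
sag = a·(cosh(S/(2a)) − 1) = 61.451230·(cosh(1.572312) − 1) = 92.955380
T_max/T_min = cosh(S/(2a)) = 2.512669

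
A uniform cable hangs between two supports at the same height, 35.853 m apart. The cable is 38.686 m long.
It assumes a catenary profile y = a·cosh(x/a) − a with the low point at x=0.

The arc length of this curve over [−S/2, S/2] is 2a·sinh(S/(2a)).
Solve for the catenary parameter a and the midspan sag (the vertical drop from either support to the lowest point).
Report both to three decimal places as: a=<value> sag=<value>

seed: a₀ = √(S³/(24(L−S))) = √(35.853³/(24·2.833)) = 26.035106
iter 1: u=0.688551  f(a)=+6.792e-02  f'(a)=-2.281e-01  a ← 26.035106 − (+6.792e-02/-2.281e-01) = 26.332838
iter 2: u=0.680766  f(a)=+1.183e-03  f'(a)=-2.202e-01  a ← 26.332838 − (+1.183e-03/-2.202e-01) = 26.338208
iter 3: u=0.680627  f(a)=+3.727e-07  f'(a)=-2.201e-01  a ← 26.338208 − (+3.727e-07/-2.201e-01) = 26.338210
iter 4: u=0.680627  f(a)=+3.553e-14  f'(a)=-2.201e-01  a ← 26.338210 − (+3.553e-14/-2.201e-01) = 26.338210
converged: |Δa| < 1e-12 after 4 iterations
sag = a·(cosh(S/(2a)) − 1) = 26.338210·(cosh(0.680627) − 1) = 6.339810
T_max/T_min = cosh(S/(2a)) = 1.240708

a=26.338 sag=6.340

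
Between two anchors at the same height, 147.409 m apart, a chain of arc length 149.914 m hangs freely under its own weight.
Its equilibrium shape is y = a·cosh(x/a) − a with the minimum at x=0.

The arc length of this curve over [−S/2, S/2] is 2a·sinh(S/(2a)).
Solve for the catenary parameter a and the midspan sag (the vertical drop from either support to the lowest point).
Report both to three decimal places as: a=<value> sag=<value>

seed: a₀ = √(S³/(24(L−S))) = √(147.409³/(24·2.505)) = 230.821636
iter 1: u=0.319314  f(a)=+1.280e-02  f'(a)=-2.193e-02  a ← 230.821636 − (+1.280e-02/-2.193e-02) = 231.405463
iter 2: u=0.318508  f(a)=+4.873e-05  f'(a)=-2.176e-02  a ← 231.405463 − (+4.873e-05/-2.176e-02) = 231.407702
iter 3: u=0.318505  f(a)=+7.122e-10  f'(a)=-2.176e-02  a ← 231.407702 − (+7.122e-10/-2.176e-02) = 231.407702
iter 4: u=0.318505  f(a)=+0.000e+00  f'(a)=-2.176e-02  a ← 231.407702 − (+0.000e+00/-2.176e-02) = 231.407702
converged: |Δa| < 1e-12 after 4 iterations
sag = a·(cosh(S/(2a)) − 1) = 231.407702·(cosh(0.318505) − 1) = 11.837188
T_max/T_min = cosh(S/(2a)) = 1.051153

a=231.408 sag=11.837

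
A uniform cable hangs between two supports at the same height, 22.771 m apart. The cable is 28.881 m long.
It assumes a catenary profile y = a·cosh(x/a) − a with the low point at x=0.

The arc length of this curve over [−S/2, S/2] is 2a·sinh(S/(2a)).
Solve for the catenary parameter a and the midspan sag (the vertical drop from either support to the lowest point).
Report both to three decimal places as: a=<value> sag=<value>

seed: a₀ = √(S³/(24(L−S))) = √(22.771³/(24·6.110)) = 8.973191
iter 1: u=1.268835  f(a)=+5.111e-01  f'(a)=-1.594e+00  a ← 8.973191 − (+5.111e-01/-1.594e+00) = 9.293828
iter 2: u=1.225060  f(a)=+2.867e-02  f'(a)=-1.420e+00  a ← 9.293828 − (+2.867e-02/-1.420e+00) = 9.314024
iter 3: u=1.222404  f(a)=+1.021e-04  f'(a)=-1.410e+00  a ← 9.314024 − (+1.021e-04/-1.410e+00) = 9.314097
iter 4: u=1.222394  f(a)=+1.305e-09  f'(a)=-1.410e+00  a ← 9.314097 − (+1.305e-09/-1.410e+00) = 9.314097
iter 5: u=1.222394  f(a)=+3.553e-15  f'(a)=-1.410e+00  a ← 9.314097 − (+3.553e-15/-1.410e+00) = 9.314097
converged: |Δa| < 1e-12 after 5 iterations
sag = a·(cosh(S/(2a)) − 1) = 9.314097·(cosh(1.222394) − 1) = 7.869629
T_max/T_min = cosh(S/(2a)) = 1.844916

a=9.314 sag=7.870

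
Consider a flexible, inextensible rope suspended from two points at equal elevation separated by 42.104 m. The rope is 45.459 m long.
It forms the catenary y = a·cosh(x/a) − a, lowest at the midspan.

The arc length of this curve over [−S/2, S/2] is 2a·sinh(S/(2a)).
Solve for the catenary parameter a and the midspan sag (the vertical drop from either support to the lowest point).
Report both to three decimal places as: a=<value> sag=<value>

a=30.804 sag=7.478

seed: a₀ = √(S³/(24(L−S))) = √(42.104³/(24·3.355)) = 30.446204
iter 1: u=0.691449  f(a)=+8.112e-02  f'(a)=-2.311e-01  a ← 30.446204 − (+8.112e-02/-2.311e-01) = 30.797213
iter 2: u=0.683568  f(a)=+1.424e-03  f'(a)=-2.231e-01  a ← 30.797213 − (+1.424e-03/-2.231e-01) = 30.803598
iter 3: u=0.683427  f(a)=+4.564e-07  f'(a)=-2.229e-01  a ← 30.803598 − (+4.564e-07/-2.229e-01) = 30.803600
iter 4: u=0.683427  f(a)=+4.263e-14  f'(a)=-2.229e-01  a ← 30.803600 − (+4.263e-14/-2.229e-01) = 30.803600
converged: |Δa| < 1e-12 after 4 iterations
sag = a·(cosh(S/(2a)) − 1) = 30.803600·(cosh(0.683427) − 1) = 7.478144
T_max/T_min = cosh(S/(2a)) = 1.242769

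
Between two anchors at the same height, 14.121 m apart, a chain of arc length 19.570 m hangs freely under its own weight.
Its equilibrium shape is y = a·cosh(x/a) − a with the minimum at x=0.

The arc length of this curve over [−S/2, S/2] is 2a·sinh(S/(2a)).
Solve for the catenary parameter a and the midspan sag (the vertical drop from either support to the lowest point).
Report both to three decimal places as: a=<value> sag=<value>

a=4.888 sag=6.050

seed: a₀ = √(S³/(24(L−S))) = √(14.121³/(24·5.449)) = 4.640173
iter 1: u=1.521603  f(a)=+6.667e-01  f'(a)=-2.939e+00  a ← 4.640173 − (+6.667e-01/-2.939e+00) = 4.866997
iter 2: u=1.450689  f(a)=+5.200e-02  f'(a)=-2.497e+00  a ← 4.866997 − (+5.200e-02/-2.497e+00) = 4.887823
iter 3: u=1.444508  f(a)=+3.756e-04  f'(a)=-2.461e+00  a ← 4.887823 − (+3.756e-04/-2.461e+00) = 4.887975
iter 4: u=1.444463  f(a)=+1.990e-08  f'(a)=-2.461e+00  a ← 4.887975 − (+1.990e-08/-2.461e+00) = 4.887975
iter 5: u=1.444463  f(a)=+0.000e+00  f'(a)=-2.461e+00  a ← 4.887975 − (+0.000e+00/-2.461e+00) = 4.887975
converged: |Δa| < 1e-12 after 5 iterations
sag = a·(cosh(S/(2a)) − 1) = 4.887975·(cosh(1.444463) − 1) = 6.049965
T_max/T_min = cosh(S/(2a)) = 2.237724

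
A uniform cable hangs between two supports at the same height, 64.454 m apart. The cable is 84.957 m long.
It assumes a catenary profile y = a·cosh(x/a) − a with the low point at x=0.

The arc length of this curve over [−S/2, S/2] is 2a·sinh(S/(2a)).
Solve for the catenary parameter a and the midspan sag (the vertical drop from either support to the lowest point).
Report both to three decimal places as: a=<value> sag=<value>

seed: a₀ = √(S³/(24(L−S))) = √(64.454³/(24·20.503)) = 23.327086
iter 1: u=1.381527  f(a)=+2.048e+00  f'(a)=-2.117e+00  a ← 23.327086 − (+2.048e+00/-2.117e+00) = 24.294425
iter 2: u=1.326518  f(a)=+1.343e-01  f'(a)=-1.848e+00  a ← 24.294425 − (+1.343e-01/-1.848e+00) = 24.367096
iter 3: u=1.322562  f(a)=+6.669e-04  f'(a)=-1.829e+00  a ← 24.367096 − (+6.669e-04/-1.829e+00) = 24.367461
iter 4: u=1.322542  f(a)=+1.663e-08  f'(a)=-1.829e+00  a ← 24.367461 − (+1.663e-08/-1.829e+00) = 24.367461
iter 5: u=1.322542  f(a)=+0.000e+00  f'(a)=-1.829e+00  a ← 24.367461 − (+0.000e+00/-1.829e+00) = 24.367461
converged: |Δa| < 1e-12 after 5 iterations
sag = a·(cosh(S/(2a)) − 1) = 24.367461·(cosh(1.322542) − 1) = 24.603920
T_max/T_min = cosh(S/(2a)) = 2.009704

a=24.367 sag=24.604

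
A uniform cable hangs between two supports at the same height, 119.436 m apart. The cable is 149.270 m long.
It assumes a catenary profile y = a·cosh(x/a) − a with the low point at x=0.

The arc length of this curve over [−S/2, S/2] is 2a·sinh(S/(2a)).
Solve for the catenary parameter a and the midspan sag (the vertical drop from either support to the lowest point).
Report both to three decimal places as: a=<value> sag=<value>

a=50.512 sag=39.609

seed: a₀ = √(S³/(24(L−S))) = √(119.436³/(24·29.834)) = 48.779968
iter 1: u=1.224232  f(a)=+2.317e+00  f'(a)=-1.417e+00  a ← 48.779968 − (+2.317e+00/-1.417e+00) = 50.415644
iter 2: u=1.184513  f(a)=+1.217e-01  f'(a)=-1.271e+00  a ← 50.415644 − (+1.217e-01/-1.271e+00) = 50.511325
iter 3: u=1.182270  f(a)=+3.764e-04  f'(a)=-1.264e+00  a ← 50.511325 − (+3.764e-04/-1.264e+00) = 50.511623
iter 4: u=1.182263  f(a)=+3.629e-09  f'(a)=-1.264e+00  a ← 50.511623 − (+3.629e-09/-1.264e+00) = 50.511623
iter 5: u=1.182263  f(a)=+2.842e-14  f'(a)=-1.264e+00  a ← 50.511623 − (+2.842e-14/-1.264e+00) = 50.511623
converged: |Δa| < 1e-12 after 5 iterations
sag = a·(cosh(S/(2a)) − 1) = 50.511623·(cosh(1.182263) − 1) = 39.609447
T_max/T_min = cosh(S/(2a)) = 1.784165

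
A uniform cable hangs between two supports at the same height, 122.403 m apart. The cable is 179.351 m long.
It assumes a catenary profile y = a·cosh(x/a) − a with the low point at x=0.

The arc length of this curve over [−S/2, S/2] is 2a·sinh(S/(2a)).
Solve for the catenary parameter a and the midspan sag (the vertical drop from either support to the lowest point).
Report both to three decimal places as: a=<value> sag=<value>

a=38.955 sag=58.816

seed: a₀ = √(S³/(24(L−S))) = √(122.403³/(24·56.948)) = 36.630533
iter 1: u=1.670778  f(a)=+8.498e+00  f'(a)=-4.068e+00  a ← 36.630533 − (+8.498e+00/-4.068e+00) = 38.719252
iter 2: u=1.580648  f(a)=+7.810e-01  f'(a)=-3.352e+00  a ← 38.719252 − (+7.810e-01/-3.352e+00) = 38.952253
iter 3: u=1.571193  f(a)=+8.072e-03  f'(a)=-3.283e+00  a ← 38.952253 − (+8.072e-03/-3.283e+00) = 38.954712
iter 4: u=1.571094  f(a)=+8.820e-07  f'(a)=-3.282e+00  a ← 38.954712 − (+8.820e-07/-3.282e+00) = 38.954712
iter 5: u=1.571094  f(a)=-2.842e-14  f'(a)=-3.282e+00  a ← 38.954712 − (-2.842e-14/-3.282e+00) = 38.954712
converged: |Δa| < 1e-12 after 5 iterations
sag = a·(cosh(S/(2a)) − 1) = 38.954712·(cosh(1.571094) − 1) = 58.816270
T_max/T_min = cosh(S/(2a)) = 2.509863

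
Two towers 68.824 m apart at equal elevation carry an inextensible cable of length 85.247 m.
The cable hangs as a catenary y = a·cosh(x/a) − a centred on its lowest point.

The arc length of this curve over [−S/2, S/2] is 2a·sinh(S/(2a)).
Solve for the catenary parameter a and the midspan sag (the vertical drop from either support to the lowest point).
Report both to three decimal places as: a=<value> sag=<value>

a=29.737 sag=22.235

seed: a₀ = √(S³/(24(L−S))) = √(68.824³/(24·16.423)) = 28.759279
iter 1: u=1.196553  f(a)=+1.217e+00  f'(a)=-1.314e+00  a ← 28.759279 − (+1.217e+00/-1.314e+00) = 29.684976
iter 2: u=1.159240  f(a)=+6.121e-02  f'(a)=-1.185e+00  a ← 29.684976 − (+6.121e-02/-1.185e+00) = 29.736629
iter 3: u=1.157226  f(a)=+1.731e-04  f'(a)=-1.178e+00  a ← 29.736629 − (+1.731e-04/-1.178e+00) = 29.736776
iter 4: u=1.157220  f(a)=+1.393e-09  f'(a)=-1.178e+00  a ← 29.736776 − (+1.393e-09/-1.178e+00) = 29.736776
iter 5: u=1.157220  f(a)=-1.421e-14  f'(a)=-1.178e+00  a ← 29.736776 − (-1.421e-14/-1.178e+00) = 29.736776
converged: |Δa| < 1e-12 after 5 iterations
sag = a·(cosh(S/(2a)) − 1) = 29.736776·(cosh(1.157220) − 1) = 22.234741
T_max/T_min = cosh(S/(2a)) = 1.747719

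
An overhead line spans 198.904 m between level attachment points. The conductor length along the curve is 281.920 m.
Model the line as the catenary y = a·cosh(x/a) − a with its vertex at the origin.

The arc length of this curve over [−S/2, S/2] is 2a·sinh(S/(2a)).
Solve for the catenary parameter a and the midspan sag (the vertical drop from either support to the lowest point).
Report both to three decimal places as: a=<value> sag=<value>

a=66.455 sag=89.385

seed: a₀ = √(S³/(24(L−S))) = √(198.904³/(24·83.016)) = 62.846161
iter 1: u=1.582467  f(a)=+1.104e+01  f'(a)=-3.365e+00  a ← 62.846161 − (+1.104e+01/-3.365e+00) = 66.125440
iter 2: u=1.503990  f(a)=+9.226e-01  f'(a)=-2.824e+00  a ← 66.125440 − (+9.226e-01/-2.824e+00) = 66.452127
iter 3: u=1.496596  f(a)=+7.748e-03  f'(a)=-2.777e+00  a ← 66.452127 − (+7.748e-03/-2.777e+00) = 66.454918
iter 4: u=1.496533  f(a)=+5.566e-07  f'(a)=-2.777e+00  a ← 66.454918 − (+5.566e-07/-2.777e+00) = 66.454918
iter 5: u=1.496533  f(a)=+5.684e-14  f'(a)=-2.777e+00  a ← 66.454918 − (+5.684e-14/-2.777e+00) = 66.454918
converged: |Δa| < 1e-12 after 5 iterations
sag = a·(cosh(S/(2a)) − 1) = 66.454918·(cosh(1.496533) − 1) = 89.384672
T_max/T_min = cosh(S/(2a)) = 2.345042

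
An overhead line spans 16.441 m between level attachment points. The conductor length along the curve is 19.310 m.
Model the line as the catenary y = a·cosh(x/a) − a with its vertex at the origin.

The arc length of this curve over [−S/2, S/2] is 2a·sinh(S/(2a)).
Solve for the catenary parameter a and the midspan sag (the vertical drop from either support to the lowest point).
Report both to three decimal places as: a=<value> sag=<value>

a=8.236 sag=4.455

seed: a₀ = √(S³/(24(L−S))) = √(16.441³/(24·2.869)) = 8.033808
iter 1: u=1.023238  f(a)=+1.540e-01  f'(a)=-7.919e-01  a ← 8.033808 − (+1.540e-01/-7.919e-01) = 8.228278
iter 2: u=0.999055  f(a)=+5.769e-03  f'(a)=-7.335e-01  a ← 8.228278 − (+5.769e-03/-7.335e-01) = 8.236142
iter 3: u=0.998101  f(a)=+8.794e-06  f'(a)=-7.313e-01  a ← 8.236142 − (+8.794e-06/-7.313e-01) = 8.236154
iter 4: u=0.998099  f(a)=+2.050e-11  f'(a)=-7.313e-01  a ← 8.236154 − (+2.050e-11/-7.313e-01) = 8.236154
iter 5: u=0.998099  f(a)=+3.553e-15  f'(a)=-7.313e-01  a ← 8.236154 − (+3.553e-15/-7.313e-01) = 8.236154
converged: |Δa| < 1e-12 after 5 iterations
sag = a·(cosh(S/(2a)) − 1) = 8.236154·(cosh(0.998099) − 1) = 4.454522
T_max/T_min = cosh(S/(2a)) = 1.540850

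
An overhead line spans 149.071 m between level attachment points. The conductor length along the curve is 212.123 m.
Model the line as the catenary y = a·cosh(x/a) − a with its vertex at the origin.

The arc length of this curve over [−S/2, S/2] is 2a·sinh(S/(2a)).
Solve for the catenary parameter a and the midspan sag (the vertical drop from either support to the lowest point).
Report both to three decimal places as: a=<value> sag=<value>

seed: a₀ = √(S³/(24(L−S))) = √(149.071³/(24·63.052)) = 46.788023
iter 1: u=1.593047  f(a)=+8.502e+00  f'(a)=-3.444e+00  a ← 46.788023 − (+8.502e+00/-3.444e+00) = 49.256380
iter 2: u=1.513215  f(a)=+7.191e-01  f'(a)=-2.884e+00  a ← 49.256380 − (+7.191e-01/-2.884e+00) = 49.505718
iter 3: u=1.505594  f(a)=+6.195e-03  f'(a)=-2.835e+00  a ← 49.505718 − (+6.195e-03/-2.835e+00) = 49.507903
iter 4: u=1.505527  f(a)=+4.686e-07  f'(a)=-2.834e+00  a ← 49.507903 − (+4.686e-07/-2.834e+00) = 49.507903
iter 5: u=1.505527  f(a)=+0.000e+00  f'(a)=-2.834e+00  a ← 49.507903 − (+0.000e+00/-2.834e+00) = 49.507903
converged: |Δa| < 1e-12 after 5 iterations
sag = a·(cosh(S/(2a)) − 1) = 49.507903·(cosh(1.505527) − 1) = 67.539413
T_max/T_min = cosh(S/(2a)) = 2.364215

a=49.508 sag=67.539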